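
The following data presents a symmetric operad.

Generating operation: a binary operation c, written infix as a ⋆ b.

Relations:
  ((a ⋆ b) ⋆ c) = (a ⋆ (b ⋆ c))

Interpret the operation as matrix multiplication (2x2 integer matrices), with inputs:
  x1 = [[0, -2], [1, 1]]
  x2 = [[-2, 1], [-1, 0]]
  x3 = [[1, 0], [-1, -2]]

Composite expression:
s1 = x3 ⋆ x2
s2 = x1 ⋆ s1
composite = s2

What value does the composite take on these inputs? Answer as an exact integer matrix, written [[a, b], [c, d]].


[[-8, 2], [2, 0]]

(x3 ⋆ x2) = [[-2, 1], [4, -1]]
(x1 ⋆ (x3 ⋆ x2)) = [[-8, 2], [2, 0]]


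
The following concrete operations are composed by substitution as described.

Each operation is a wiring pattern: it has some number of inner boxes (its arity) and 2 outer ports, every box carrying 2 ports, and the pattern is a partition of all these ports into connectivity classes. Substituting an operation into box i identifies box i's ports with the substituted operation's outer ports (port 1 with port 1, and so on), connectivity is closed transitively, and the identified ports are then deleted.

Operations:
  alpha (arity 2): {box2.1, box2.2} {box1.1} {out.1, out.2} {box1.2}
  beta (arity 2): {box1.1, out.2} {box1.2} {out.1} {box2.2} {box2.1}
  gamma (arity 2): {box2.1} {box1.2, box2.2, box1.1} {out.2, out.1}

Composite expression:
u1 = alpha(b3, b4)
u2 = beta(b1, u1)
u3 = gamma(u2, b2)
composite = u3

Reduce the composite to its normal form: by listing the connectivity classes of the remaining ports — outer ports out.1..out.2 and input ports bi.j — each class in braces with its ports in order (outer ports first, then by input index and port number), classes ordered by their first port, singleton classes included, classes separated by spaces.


Reachability decides: close wires over gamma-identified ports.
the subtree at alpha composes to {out.1, out.2} {b3.1} {b3.2} {b4.1, b4.2} on (b3, b4); out.j = own outer ports
the subtree at beta composes to {out.1} {out.2, b1.1} {b1.2} {b3.1} {b3.2} {b4.1, b4.2} on (b1, b3, b4); out.j = own outer ports
the subtree at gamma composes to {out.1, out.2} {b1.1, b2.2} {b1.2} {b2.1} {b3.1} {b3.2} {b4.1, b4.2} on (b1, b3, b4, b2); out.j = own outer ports

{out.1, out.2} {b1.1, b2.2} {b1.2} {b2.1} {b3.1} {b3.2} {b4.1, b4.2}


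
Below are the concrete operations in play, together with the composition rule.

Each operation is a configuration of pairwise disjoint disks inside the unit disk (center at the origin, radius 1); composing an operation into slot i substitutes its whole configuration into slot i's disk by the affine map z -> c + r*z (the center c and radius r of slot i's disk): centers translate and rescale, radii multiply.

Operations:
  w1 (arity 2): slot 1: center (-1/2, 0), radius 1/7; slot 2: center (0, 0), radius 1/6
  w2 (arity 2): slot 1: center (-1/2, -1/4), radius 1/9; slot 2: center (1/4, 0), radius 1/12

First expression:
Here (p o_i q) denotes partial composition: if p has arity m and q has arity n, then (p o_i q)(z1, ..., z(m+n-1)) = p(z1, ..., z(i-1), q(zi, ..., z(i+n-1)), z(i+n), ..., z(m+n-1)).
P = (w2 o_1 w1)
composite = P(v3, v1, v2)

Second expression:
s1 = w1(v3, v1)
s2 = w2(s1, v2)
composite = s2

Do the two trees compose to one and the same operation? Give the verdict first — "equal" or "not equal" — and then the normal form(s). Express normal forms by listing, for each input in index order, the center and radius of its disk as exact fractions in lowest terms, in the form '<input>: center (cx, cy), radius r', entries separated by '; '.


equal; the common form is v1: center (-1/2, -1/4), radius 1/54; v2: center (1/4, 0), radius 1/12; v3: center (-5/9, -1/4), radius 1/63

The first expression reduces to v1: center (-1/2, -1/4), radius 1/54; v2: center (1/4, 0), radius 1/12; v3: center (-5/9, -1/4), radius 1/63
The second expression reduces to v1: center (-1/2, -1/4), radius 1/54; v2: center (1/4, 0), radius 1/12; v3: center (-5/9, -1/4), radius 1/63
One common form — equal.


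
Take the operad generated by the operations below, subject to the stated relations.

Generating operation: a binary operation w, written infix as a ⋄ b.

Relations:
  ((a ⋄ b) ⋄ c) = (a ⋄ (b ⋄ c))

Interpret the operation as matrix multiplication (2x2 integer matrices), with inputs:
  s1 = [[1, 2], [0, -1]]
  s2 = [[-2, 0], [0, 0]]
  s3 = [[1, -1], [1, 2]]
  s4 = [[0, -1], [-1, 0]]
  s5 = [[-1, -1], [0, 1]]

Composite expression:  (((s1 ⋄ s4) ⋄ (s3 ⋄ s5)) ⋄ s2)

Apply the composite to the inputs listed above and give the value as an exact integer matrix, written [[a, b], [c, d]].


[[-6, 0], [2, 0]]

(s1 ⋄ s4) = [[-2, -1], [1, 0]]
(s3 ⋄ s5) = [[-1, -2], [-1, 1]]
((s1 ⋄ s4) ⋄ (s3 ⋄ s5)) = [[3, 3], [-1, -2]]
(((s1 ⋄ s4) ⋄ (s3 ⋄ s5)) ⋄ s2) = [[-6, 0], [2, 0]]


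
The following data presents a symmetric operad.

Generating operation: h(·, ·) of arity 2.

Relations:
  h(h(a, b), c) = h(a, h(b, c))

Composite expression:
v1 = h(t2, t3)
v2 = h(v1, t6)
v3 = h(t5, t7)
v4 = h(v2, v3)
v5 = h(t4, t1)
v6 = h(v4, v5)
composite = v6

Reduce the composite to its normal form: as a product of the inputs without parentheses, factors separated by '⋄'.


t2 ⋄ t3 ⋄ t6 ⋄ t5 ⋄ t7 ⋄ t4 ⋄ t1

Key point: h is associative — brackets drop, the t-order remains.
h(t2, t3) collapses to t2 ⋄ t3
h(h(t2, t3), t6) collapses to t2 ⋄ t3 ⋄ t6
h(t5, t7) collapses to t5 ⋄ t7
h(h(h(t2, t3), t6), h(t5, t7)) collapses to t2 ⋄ t3 ⋄ t6 ⋄ t5 ⋄ t7
h(t4, t1) collapses to t4 ⋄ t1
h(h(h(h(t2, t3), t6), h(t5, t7)), h(t4, t1)) collapses to t2 ⋄ t3 ⋄ t6 ⋄ t5 ⋄ t7 ⋄ t4 ⋄ t1


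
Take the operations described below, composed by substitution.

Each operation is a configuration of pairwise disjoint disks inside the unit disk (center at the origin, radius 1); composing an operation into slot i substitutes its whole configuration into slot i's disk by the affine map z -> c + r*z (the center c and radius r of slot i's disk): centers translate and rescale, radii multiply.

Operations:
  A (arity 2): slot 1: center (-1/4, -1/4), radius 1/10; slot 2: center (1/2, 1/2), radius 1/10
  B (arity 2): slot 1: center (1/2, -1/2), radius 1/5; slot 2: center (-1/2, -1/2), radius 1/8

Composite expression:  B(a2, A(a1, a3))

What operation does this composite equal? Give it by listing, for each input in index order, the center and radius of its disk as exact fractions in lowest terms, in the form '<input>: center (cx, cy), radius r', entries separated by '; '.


a1: center (-17/32, -17/32), radius 1/80; a2: center (1/2, -1/2), radius 1/5; a3: center (-7/16, -7/16), radius 1/80

Follow each a-input down from B: c' goes to c + r*c', radius to r*r'.
tracing a2 down its 1-map path: center (1/2, -1/2), radius 1/5
tracing a1 down its 2-map path: center (-17/32, -17/32), radius 1/80
tracing a3 down its 2-map path: center (-7/16, -7/16), radius 1/80


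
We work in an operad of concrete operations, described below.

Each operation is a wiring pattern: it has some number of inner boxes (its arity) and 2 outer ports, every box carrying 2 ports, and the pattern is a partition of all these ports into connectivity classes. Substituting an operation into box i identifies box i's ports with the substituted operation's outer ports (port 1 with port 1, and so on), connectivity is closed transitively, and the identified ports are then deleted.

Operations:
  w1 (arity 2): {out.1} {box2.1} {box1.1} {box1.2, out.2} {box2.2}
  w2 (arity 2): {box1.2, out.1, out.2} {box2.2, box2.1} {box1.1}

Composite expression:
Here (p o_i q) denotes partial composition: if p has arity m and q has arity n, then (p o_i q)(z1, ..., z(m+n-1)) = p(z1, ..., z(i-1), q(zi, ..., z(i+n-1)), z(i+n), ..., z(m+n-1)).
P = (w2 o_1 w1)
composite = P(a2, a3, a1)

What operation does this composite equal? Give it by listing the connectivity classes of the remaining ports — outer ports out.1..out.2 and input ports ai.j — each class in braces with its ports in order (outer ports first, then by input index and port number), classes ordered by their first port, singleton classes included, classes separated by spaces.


Treat the ports identified at w2 as solder joints: merge, then drop.
through w1, on inputs (a2, a3): {out.1} {out.2, a2.2} {a2.1} {a3.1} {a3.2} (out.j = stage outer ports)
through w2, on inputs (a2, a3, a1): {out.1, out.2, a2.2} {a1.1, a1.2} {a2.1} {a3.1} {a3.2} (out.j = stage outer ports)

{out.1, out.2, a2.2} {a1.1, a1.2} {a2.1} {a3.1} {a3.2}


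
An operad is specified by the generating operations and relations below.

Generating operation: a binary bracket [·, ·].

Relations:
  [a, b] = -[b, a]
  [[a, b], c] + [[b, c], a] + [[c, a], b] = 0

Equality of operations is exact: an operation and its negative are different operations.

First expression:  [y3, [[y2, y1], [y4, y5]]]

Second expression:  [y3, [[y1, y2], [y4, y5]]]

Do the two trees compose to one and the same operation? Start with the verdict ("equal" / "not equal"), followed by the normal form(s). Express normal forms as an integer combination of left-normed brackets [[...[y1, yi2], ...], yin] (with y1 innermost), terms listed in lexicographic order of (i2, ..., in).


not equal; first: [[[[y1, y2], y4], y5], y3] - [[[[y1, y2], y5], y4], y3]; second: -[[[[y1, y2], y4], y5], y3] + [[[[y1, y2], y5], y4], y3]

Reducing the first expression gives [[[[y1, y2], y4], y5], y3] - [[[[y1, y2], y5], y4], y3]
Reducing the second expression gives -[[[[y1, y2], y4], y5], y3] + [[[[y1, y2], y5], y4], y3]
No match — not equal.


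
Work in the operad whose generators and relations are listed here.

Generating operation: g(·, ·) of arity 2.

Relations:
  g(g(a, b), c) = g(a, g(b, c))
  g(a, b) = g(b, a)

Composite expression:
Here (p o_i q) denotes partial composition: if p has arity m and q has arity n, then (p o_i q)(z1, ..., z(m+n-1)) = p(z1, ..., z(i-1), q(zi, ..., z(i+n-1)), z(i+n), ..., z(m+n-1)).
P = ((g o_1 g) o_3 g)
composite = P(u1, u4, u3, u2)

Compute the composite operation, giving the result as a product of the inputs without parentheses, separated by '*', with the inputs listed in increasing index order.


Any arrangement under g is one operation, so sort the u-inputs.
g(u1, u4) flattens to u1 * u4
g(u3, u2) flattens to u3 * u2
g(g(u1, u4), g(u3, u2)) flattens to u1 * u4 * u3 * u2
sorting the factors by input index: u1 * u2 * u3 * u4

u1 * u2 * u3 * u4


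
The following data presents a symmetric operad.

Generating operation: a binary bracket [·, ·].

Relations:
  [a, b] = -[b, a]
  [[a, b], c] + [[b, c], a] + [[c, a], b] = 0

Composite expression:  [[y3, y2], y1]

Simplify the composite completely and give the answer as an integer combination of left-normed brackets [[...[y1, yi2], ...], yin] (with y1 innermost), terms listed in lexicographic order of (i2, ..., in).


[[y1, y2], y3] - [[y1, y3], y2]

Skip Jacobi rewriting: expand, keep y1-initial words, read off terms.
Composite bracket: [[y3, y2], y1]
Each bracket splits as ab - ba, giving 4 signed words (2^2 = 4).
Only words starting with y1 matter:
  from y1y2y3, sign +1: term +[[y1, y2], y3]
  from y1y3y2, sign -1: term -[[y1, y3], y2]


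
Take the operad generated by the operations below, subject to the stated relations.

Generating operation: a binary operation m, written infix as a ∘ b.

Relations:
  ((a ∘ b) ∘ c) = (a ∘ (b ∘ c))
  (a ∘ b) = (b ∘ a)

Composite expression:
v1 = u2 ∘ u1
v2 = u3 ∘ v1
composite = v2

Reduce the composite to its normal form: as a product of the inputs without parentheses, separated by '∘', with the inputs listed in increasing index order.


u1 ∘ u2 ∘ u3


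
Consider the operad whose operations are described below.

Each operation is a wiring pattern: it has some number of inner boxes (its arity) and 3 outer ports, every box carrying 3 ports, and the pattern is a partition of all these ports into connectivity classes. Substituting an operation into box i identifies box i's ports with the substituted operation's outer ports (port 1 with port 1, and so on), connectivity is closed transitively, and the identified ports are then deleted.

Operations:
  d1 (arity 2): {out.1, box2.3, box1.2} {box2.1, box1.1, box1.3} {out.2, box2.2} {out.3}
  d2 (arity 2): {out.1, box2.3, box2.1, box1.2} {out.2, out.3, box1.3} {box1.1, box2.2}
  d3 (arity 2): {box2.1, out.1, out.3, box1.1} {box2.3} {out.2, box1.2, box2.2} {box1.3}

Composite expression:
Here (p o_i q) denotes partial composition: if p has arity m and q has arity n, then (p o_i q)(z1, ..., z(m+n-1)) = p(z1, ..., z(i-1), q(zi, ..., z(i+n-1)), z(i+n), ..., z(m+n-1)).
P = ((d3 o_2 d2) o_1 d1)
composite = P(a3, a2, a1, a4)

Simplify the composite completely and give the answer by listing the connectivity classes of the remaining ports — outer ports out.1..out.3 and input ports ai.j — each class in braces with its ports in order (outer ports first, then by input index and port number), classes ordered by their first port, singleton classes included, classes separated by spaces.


{out.1, out.3, a1.2, a2.3, a3.2, a4.1, a4.3} {out.2, a1.3, a2.2} {a1.1, a4.2} {a2.1, a3.1, a3.3}

Connectivity passes through glued d3-boundaries; trace each wire chain.
the subtree at d1 composes to {out.1, a2.3, a3.2} {out.2, a2.2} {out.3} {a2.1, a3.1, a3.3} on (a3, a2); out.j = own outer ports
the subtree at d2 composes to {out.1, a1.2, a4.1, a4.3} {out.2, out.3, a1.3} {a1.1, a4.2} on (a1, a4); out.j = own outer ports
the subtree at d3 composes to {out.1, out.3, a1.2, a2.3, a3.2, a4.1, a4.3} {out.2, a1.3, a2.2} {a1.1, a4.2} {a2.1, a3.1, a3.3} on (a3, a2, a1, a4); out.j = own outer ports


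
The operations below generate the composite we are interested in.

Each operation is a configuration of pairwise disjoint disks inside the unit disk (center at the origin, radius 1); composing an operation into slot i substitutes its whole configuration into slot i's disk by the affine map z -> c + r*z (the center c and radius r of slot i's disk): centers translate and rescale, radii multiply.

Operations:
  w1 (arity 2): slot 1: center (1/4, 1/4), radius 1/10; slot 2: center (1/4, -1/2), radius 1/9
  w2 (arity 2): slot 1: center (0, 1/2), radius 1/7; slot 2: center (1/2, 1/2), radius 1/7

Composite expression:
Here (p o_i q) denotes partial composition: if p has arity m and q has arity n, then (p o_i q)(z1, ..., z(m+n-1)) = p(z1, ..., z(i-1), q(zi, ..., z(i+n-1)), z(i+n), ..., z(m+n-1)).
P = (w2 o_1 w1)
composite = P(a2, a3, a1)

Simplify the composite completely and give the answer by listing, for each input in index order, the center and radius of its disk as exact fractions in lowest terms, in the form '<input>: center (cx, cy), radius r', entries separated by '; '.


a1: center (1/2, 1/2), radius 1/7; a2: center (1/28, 15/28), radius 1/70; a3: center (1/28, 3/7), radius 1/63

Nesting under w2 composes maps z -> c + r*z down each a-path.
for a2, the 2-step affine chain lands on center (1/28, 15/28), radius 1/70
for a3, the 2-step affine chain lands on center (1/28, 3/7), radius 1/63
for a1, the 1-step affine chain lands on center (1/2, 1/2), radius 1/7


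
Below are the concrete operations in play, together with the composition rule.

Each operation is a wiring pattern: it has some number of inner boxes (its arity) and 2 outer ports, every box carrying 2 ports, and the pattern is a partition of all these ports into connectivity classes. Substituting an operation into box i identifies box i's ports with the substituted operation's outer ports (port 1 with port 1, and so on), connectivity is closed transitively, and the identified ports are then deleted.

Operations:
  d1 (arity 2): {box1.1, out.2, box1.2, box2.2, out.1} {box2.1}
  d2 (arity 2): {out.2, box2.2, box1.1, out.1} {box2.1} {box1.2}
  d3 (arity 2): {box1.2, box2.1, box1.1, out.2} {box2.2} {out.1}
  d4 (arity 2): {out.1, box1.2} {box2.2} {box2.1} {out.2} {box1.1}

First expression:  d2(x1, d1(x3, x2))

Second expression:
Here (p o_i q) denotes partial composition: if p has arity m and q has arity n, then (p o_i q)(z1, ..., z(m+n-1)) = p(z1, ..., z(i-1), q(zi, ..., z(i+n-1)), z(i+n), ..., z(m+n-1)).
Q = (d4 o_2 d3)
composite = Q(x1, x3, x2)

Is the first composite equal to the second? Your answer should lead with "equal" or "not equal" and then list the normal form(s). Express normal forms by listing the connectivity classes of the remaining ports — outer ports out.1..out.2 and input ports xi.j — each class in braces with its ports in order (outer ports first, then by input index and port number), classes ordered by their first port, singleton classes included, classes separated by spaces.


not equal: they reduce to {out.1, out.2, x1.1, x2.2, x3.1, x3.2} {x1.2} {x2.1} and {out.1, x1.2} {out.2} {x1.1} {x2.1, x3.1, x3.2} {x2.2}

The first composite normalizes to {out.1, out.2, x1.1, x2.2, x3.1, x3.2} {x1.2} {x2.1}
The second composite normalizes to {out.1, x1.2} {out.2} {x1.1} {x2.1, x3.1, x3.2} {x2.2}
The forms do not match — not equal.


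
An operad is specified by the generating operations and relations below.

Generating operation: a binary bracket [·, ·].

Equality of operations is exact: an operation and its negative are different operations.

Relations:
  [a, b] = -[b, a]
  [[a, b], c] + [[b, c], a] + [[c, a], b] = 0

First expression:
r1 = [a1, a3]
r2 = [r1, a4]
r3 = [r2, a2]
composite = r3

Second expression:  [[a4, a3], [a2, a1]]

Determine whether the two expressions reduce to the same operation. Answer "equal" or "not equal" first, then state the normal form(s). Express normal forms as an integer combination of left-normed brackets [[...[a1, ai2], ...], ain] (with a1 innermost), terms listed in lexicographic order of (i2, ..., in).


not equal — first [[[a1, a3], a4], a2], second -[[[a1, a2], a3], a4] + [[[a1, a2], a4], a3]

Reducing the first expression gives [[[a1, a3], a4], a2]
Reducing the second expression gives -[[[a1, a2], a3], a4] + [[[a1, a2], a4], a3]
The forms do not match — not equal.


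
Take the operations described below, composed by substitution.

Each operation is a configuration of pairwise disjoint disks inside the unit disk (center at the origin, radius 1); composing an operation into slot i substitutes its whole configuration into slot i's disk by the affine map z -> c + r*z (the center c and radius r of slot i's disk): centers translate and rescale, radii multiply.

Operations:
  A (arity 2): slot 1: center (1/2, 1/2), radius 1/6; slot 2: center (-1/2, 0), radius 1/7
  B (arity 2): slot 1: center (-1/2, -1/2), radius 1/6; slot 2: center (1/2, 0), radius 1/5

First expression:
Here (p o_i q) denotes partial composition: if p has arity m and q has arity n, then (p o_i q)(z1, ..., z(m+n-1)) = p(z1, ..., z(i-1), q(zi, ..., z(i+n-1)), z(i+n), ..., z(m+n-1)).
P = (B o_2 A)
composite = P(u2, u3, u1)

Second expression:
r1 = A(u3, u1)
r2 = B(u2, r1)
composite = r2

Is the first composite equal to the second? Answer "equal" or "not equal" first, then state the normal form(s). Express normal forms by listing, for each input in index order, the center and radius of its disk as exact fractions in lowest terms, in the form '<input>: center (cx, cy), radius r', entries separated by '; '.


In normal form, the first expression is u1: center (2/5, 0), radius 1/35; u2: center (-1/2, -1/2), radius 1/6; u3: center (3/5, 1/10), radius 1/30
In normal form, the second expression is u1: center (2/5, 0), radius 1/35; u2: center (-1/2, -1/2), radius 1/6; u3: center (3/5, 1/10), radius 1/30
The forms coincide; equal.

equal: each reduces to u1: center (2/5, 0), radius 1/35; u2: center (-1/2, -1/2), radius 1/6; u3: center (3/5, 1/10), radius 1/30


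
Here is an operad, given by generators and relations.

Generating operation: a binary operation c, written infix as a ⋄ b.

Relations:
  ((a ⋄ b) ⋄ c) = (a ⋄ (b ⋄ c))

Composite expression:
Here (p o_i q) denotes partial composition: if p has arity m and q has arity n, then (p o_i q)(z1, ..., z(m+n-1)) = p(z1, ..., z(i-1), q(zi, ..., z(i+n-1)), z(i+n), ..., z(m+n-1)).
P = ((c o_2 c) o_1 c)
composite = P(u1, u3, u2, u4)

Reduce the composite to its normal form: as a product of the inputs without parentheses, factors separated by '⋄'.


u1 ⋄ u3 ⋄ u2 ⋄ u4

The c-tree's shape is irrelevant; the u-reading-order decides.
(u1 ⋄ u3) reduces to u1 ⋄ u3
(u2 ⋄ u4) reduces to u2 ⋄ u4
((u1 ⋄ u3) ⋄ (u2 ⋄ u4)) reduces to u1 ⋄ u3 ⋄ u2 ⋄ u4


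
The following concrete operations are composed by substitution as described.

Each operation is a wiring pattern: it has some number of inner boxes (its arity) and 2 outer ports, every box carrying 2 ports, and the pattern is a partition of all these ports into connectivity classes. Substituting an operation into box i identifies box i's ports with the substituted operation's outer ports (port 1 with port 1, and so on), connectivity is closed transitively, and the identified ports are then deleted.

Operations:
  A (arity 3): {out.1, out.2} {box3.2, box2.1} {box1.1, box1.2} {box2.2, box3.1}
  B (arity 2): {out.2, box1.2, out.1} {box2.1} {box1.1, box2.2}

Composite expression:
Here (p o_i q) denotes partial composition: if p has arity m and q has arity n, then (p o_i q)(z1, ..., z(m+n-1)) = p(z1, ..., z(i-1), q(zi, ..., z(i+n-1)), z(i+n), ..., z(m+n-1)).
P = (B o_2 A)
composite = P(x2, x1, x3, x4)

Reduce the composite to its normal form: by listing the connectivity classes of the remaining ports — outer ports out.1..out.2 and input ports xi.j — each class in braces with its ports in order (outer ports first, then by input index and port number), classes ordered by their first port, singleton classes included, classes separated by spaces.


{out.1, out.2, x2.2} {x1.1, x1.2} {x2.1} {x3.1, x4.2} {x3.2, x4.1}


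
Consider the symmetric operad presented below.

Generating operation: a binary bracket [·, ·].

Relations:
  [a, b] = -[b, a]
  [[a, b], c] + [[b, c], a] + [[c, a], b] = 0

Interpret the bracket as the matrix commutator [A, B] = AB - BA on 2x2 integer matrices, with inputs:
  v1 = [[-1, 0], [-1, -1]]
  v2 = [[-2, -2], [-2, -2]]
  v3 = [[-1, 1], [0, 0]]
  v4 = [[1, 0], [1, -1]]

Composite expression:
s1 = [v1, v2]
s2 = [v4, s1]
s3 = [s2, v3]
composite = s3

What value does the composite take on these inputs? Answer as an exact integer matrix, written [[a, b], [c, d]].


[[4, 0], [4, -4]]

[v1, v2] = [[-2, 0], [0, 2]]
[v4, [v1, v2]] = [[0, 0], [-4, 0]]
[[v4, [v1, v2]], v3] = [[4, 0], [4, -4]]


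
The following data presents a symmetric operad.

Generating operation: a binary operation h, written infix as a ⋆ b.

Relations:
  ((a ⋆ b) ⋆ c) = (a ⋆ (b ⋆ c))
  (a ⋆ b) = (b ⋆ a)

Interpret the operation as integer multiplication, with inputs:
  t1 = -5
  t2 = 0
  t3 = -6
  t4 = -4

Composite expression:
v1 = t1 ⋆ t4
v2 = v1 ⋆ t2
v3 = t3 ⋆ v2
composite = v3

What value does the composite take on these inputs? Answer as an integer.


0

(t1 ⋆ t4) = 20
((t1 ⋆ t4) ⋆ t2) = 0
(t3 ⋆ ((t1 ⋆ t4) ⋆ t2)) = 0


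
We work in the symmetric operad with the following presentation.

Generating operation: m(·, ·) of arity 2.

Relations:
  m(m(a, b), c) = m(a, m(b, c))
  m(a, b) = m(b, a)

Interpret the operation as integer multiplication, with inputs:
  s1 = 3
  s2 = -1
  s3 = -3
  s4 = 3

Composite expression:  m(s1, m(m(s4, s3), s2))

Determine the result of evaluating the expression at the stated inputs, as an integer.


27

m(s4, s3) = -9
m(m(s4, s3), s2) = 9
m(s1, m(m(s4, s3), s2)) = 27


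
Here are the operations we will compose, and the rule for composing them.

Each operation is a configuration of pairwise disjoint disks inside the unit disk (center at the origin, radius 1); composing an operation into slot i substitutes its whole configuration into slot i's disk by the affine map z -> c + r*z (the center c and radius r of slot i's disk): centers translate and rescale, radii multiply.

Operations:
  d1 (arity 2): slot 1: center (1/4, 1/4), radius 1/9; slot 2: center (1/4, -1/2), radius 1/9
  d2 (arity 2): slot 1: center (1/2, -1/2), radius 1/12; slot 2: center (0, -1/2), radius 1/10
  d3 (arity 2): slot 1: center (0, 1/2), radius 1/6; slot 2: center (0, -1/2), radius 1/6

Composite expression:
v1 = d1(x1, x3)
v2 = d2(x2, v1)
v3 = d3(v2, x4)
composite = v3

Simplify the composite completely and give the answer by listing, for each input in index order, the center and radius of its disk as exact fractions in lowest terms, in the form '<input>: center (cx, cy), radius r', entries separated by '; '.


x1: center (1/240, 101/240), radius 1/540; x2: center (1/12, 5/12), radius 1/72; x3: center (1/240, 49/120), radius 1/540; x4: center (0, -1/2), radius 1/6

Below d3, radii multiply path by path; the x-disk centers shift.
input x2: applying the 2 nested substitutions gives center (1/12, 5/12), radius 1/72
input x1: applying the 3 nested substitutions gives center (1/240, 101/240), radius 1/540
input x3: applying the 3 nested substitutions gives center (1/240, 49/120), radius 1/540
input x4: applying the 1 nested substitution gives center (0, -1/2), radius 1/6


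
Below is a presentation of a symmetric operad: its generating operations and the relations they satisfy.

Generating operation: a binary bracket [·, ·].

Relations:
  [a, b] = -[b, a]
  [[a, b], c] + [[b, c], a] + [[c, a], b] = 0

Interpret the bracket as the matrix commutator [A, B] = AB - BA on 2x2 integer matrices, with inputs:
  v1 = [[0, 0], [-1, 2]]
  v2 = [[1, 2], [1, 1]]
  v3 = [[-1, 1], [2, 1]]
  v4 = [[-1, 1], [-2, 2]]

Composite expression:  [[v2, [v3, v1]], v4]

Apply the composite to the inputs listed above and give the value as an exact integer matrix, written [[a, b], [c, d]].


[[-6, -16], [-50, 6]]

[v3, v1] = [[-1, 2], [-6, 1]]
[v2, [v3, v1]] = [[-14, 4], [-2, 14]]
[[v2, [v3, v1]], v4] = [[-6, -16], [-50, 6]]


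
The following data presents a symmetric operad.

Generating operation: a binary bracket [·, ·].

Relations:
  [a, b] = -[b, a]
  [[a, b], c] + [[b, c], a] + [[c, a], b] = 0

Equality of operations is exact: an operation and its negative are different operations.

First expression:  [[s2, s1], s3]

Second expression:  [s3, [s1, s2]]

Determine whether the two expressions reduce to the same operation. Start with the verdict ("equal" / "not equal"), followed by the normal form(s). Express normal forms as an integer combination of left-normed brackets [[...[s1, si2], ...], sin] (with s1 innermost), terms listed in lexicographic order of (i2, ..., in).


equal; the common form is -[[s1, s2], s3]

The first expression, normalized: -[[s1, s2], s3]
The second expression, normalized: -[[s1, s2], s3]
The forms coincide; equal.


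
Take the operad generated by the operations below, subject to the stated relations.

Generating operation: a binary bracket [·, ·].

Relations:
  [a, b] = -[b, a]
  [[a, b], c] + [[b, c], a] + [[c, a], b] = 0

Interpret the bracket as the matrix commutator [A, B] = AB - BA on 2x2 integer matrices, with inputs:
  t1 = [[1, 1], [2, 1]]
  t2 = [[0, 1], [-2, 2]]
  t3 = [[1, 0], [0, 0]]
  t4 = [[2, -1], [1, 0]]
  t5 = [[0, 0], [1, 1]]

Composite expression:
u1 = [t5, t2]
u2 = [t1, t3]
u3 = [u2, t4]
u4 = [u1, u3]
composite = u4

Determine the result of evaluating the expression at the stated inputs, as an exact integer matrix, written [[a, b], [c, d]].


[[4, -2], [0, -4]]

[t5, t2] = [[-1, -1], [-4, 1]]
[t1, t3] = [[0, -1], [2, 0]]
[[t1, t3], t4] = [[1, 2], [4, -1]]
[[t5, t2], [[t1, t3], t4]] = [[4, -2], [0, -4]]


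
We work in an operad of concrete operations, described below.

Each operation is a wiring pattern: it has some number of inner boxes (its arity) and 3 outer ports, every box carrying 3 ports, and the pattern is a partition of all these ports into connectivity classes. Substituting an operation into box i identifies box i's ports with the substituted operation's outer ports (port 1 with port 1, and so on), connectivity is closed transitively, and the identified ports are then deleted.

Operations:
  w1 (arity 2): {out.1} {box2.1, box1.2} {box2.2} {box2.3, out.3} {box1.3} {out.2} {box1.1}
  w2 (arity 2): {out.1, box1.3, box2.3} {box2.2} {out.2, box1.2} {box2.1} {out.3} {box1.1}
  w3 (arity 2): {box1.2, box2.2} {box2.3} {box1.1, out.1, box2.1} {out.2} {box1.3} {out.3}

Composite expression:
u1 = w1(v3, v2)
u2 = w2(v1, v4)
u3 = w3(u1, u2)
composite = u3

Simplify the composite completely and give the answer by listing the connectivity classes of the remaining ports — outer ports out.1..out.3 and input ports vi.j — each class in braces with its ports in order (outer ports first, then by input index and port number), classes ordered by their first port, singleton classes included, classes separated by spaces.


{out.1, v1.3, v4.3} {out.2} {out.3} {v1.1} {v1.2} {v2.1, v3.2} {v2.2} {v2.3} {v3.1} {v3.3} {v4.1} {v4.2}

Substituting into w3 glues patterns; closure does the rest.
the subtree at w1 composes to {out.1} {out.2} {out.3, v2.3} {v2.1, v3.2} {v2.2} {v3.1} {v3.3} on (v3, v2); out.j = own outer ports
the subtree at w2 composes to {out.1, v1.3, v4.3} {out.2, v1.2} {out.3} {v1.1} {v4.1} {v4.2} on (v1, v4); out.j = own outer ports
the subtree at w3 composes to {out.1, v1.3, v4.3} {out.2} {out.3} {v1.1} {v1.2} {v2.1, v3.2} {v2.2} {v2.3} {v3.1} {v3.3} {v4.1} {v4.2} on (v3, v2, v1, v4); out.j = own outer ports


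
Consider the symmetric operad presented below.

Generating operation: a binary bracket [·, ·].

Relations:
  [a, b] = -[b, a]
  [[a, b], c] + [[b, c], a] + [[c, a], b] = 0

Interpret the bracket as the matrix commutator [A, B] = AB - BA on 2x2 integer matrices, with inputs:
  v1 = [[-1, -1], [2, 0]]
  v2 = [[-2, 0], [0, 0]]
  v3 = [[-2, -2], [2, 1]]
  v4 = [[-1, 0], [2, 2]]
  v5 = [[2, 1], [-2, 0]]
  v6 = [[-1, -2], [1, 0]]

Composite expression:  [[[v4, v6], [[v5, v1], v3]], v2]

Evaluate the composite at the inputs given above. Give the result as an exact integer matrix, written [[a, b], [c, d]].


[v4, v6] = [[4, 6], [1, -4]]
[v5, v1] = [[0, -1], [-2, 0]]
[[v5, v1], v3] = [[-6, -3], [6, 6]]
[[v4, v6], [[v5, v1], v3]] = [[39, 48], [-60, -39]]
[[[v4, v6], [[v5, v1], v3]], v2] = [[0, 96], [120, 0]]

[[0, 96], [120, 0]]


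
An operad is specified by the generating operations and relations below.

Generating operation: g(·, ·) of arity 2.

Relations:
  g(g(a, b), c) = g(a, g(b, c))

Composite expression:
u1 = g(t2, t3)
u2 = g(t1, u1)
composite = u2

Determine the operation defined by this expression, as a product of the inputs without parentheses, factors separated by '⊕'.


Associativity of g dissolves the nesting; only the t-input order survives.
g(t2, t3) linearizes to t2 ⊕ t3
g(t1, g(t2, t3)) linearizes to t1 ⊕ t2 ⊕ t3

t1 ⊕ t2 ⊕ t3


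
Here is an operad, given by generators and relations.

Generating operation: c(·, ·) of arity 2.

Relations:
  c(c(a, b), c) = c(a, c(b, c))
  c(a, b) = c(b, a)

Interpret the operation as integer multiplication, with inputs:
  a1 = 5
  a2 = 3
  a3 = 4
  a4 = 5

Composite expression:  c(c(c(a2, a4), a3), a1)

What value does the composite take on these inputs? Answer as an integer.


c(a2, a4) = 15
c(c(a2, a4), a3) = 60
c(c(c(a2, a4), a3), a1) = 300

300


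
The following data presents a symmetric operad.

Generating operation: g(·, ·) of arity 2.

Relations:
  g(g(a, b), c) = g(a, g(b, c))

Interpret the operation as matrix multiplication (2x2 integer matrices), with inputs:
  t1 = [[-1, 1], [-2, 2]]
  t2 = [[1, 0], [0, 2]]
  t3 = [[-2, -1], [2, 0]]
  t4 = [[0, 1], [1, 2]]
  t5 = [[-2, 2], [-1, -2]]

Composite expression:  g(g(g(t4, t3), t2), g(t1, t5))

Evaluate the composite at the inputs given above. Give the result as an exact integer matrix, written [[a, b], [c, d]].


[[2, -8], [-2, 8]]


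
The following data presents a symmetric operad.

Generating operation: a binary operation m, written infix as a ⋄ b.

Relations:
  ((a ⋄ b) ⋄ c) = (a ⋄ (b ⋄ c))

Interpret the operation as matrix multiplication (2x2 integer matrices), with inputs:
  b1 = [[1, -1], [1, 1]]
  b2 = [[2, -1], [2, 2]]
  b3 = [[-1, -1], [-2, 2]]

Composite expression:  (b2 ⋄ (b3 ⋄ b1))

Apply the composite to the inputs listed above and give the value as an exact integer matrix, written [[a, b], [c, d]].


[[-4, -4], [-4, 8]]

(b3 ⋄ b1) = [[-2, 0], [0, 4]]
(b2 ⋄ (b3 ⋄ b1)) = [[-4, -4], [-4, 8]]


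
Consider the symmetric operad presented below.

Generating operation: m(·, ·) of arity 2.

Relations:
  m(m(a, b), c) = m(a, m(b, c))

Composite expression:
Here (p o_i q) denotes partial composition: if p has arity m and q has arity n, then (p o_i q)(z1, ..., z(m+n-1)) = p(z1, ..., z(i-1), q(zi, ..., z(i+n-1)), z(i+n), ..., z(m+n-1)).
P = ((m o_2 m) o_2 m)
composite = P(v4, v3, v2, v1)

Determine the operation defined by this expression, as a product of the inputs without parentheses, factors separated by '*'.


v4 * v3 * v2 * v1


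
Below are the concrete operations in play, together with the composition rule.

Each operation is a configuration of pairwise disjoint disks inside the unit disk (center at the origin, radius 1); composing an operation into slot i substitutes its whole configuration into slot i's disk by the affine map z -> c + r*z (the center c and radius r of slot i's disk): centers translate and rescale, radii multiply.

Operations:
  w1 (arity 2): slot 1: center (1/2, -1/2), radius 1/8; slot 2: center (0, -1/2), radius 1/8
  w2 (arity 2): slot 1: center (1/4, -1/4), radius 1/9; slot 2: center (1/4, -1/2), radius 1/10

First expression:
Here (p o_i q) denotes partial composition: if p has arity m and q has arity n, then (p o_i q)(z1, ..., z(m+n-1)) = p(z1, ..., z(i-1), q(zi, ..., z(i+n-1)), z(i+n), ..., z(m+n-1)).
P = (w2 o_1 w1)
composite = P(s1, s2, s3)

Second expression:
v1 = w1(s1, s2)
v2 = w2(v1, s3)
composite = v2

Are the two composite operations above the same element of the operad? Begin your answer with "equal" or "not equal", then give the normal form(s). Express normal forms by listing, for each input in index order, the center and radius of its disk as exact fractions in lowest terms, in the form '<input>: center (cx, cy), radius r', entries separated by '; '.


equal — both sides give s1: center (11/36, -11/36), radius 1/72; s2: center (1/4, -11/36), radius 1/72; s3: center (1/4, -1/2), radius 1/10


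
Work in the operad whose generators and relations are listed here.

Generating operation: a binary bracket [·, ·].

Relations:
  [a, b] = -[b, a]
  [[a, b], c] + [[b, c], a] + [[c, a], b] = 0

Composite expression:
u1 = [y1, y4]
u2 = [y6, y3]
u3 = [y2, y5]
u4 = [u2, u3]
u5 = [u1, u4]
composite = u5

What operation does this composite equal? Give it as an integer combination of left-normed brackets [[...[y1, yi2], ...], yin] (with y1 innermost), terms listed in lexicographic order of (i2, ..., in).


[[[[[y1, y4], y2], y5], y3], y6] - [[[[[y1, y4], y2], y5], y6], y3] - [[[[[y1, y4], y3], y6], y2], y5] + [[[[[y1, y4], y3], y6], y5], y2] - [[[[[y1, y4], y5], y2], y3], y6] + [[[[[y1, y4], y5], y2], y6], y3] + [[[[[y1, y4], y6], y3], y2], y5] - [[[[[y1, y4], y6], y3], y5], y2]

Expand each bracket as ab - ba; the y1-initial words give the coefficients.
Composite bracket: [[y1, y4], [[y6, y3], [y2, y5]]]
The bracket unfolds into 32 signed words via [a, b] = ab - ba (2^5 = 32).
Collect the words opening with y1:
  word y1y4y2y5y3y6 has sign +1, contributing +[[[[[y1, y4], y2], y5], y3], y6]
  word y1y4y2y5y6y3 has sign -1, contributing -[[[[[y1, y4], y2], y5], y6], y3]
  word y1y4y3y6y2y5 has sign -1, contributing -[[[[[y1, y4], y3], y6], y2], y5]
  word y1y4y3y6y5y2 has sign +1, contributing +[[[[[y1, y4], y3], y6], y5], y2]
  word y1y4y5y2y3y6 has sign -1, contributing -[[[[[y1, y4], y5], y2], y3], y6]
  word y1y4y5y2y6y3 has sign +1, contributing +[[[[[y1, y4], y5], y2], y6], y3]
  word y1y4y6y3y2y5 has sign +1, contributing +[[[[[y1, y4], y6], y3], y2], y5]
  word y1y4y6y3y5y2 has sign -1, contributing -[[[[[y1, y4], y6], y3], y5], y2]


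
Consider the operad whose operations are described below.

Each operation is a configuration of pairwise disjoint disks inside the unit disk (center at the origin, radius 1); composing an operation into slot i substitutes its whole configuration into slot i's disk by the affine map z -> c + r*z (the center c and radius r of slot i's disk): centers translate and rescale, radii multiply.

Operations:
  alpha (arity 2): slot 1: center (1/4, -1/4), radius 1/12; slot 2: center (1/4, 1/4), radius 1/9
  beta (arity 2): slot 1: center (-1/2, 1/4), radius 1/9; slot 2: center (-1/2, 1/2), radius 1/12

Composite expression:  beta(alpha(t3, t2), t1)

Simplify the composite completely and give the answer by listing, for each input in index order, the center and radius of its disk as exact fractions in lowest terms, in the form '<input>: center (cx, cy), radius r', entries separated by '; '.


t1: center (-1/2, 1/2), radius 1/12; t2: center (-17/36, 5/18), radius 1/81; t3: center (-17/36, 2/9), radius 1/108

Each t-disk chains the slot maps above it in beta; radii multiply.
input t3: applying the 2 nested substitutions gives center (-17/36, 2/9), radius 1/108
input t2: applying the 2 nested substitutions gives center (-17/36, 5/18), radius 1/81
input t1: applying the 1 nested substitution gives center (-1/2, 1/2), radius 1/12


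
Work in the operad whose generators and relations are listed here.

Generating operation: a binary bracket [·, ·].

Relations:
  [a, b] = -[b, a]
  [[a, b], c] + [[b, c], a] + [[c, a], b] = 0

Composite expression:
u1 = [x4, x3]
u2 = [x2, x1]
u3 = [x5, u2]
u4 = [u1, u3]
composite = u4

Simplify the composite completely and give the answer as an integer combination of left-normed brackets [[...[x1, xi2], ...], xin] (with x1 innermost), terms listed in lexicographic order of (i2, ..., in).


[[[[x1, x2], x5], x3], x4] - [[[[x1, x2], x5], x4], x3]

Skip Jacobi rewriting: expand, keep x1-initial words, read off terms.
Composite bracket: [[x4, x3], [x5, [x2, x1]]]
Full expansion: 16 signed words from ab - ba (2^4 = 16).
Words beginning with x1 determine it all:
  x1x2x5x3x4 appears with sign +1, giving the term +[[[[x1, x2], x5], x3], x4]
  x1x2x5x4x3 appears with sign -1, giving the term -[[[[x1, x2], x5], x4], x3]


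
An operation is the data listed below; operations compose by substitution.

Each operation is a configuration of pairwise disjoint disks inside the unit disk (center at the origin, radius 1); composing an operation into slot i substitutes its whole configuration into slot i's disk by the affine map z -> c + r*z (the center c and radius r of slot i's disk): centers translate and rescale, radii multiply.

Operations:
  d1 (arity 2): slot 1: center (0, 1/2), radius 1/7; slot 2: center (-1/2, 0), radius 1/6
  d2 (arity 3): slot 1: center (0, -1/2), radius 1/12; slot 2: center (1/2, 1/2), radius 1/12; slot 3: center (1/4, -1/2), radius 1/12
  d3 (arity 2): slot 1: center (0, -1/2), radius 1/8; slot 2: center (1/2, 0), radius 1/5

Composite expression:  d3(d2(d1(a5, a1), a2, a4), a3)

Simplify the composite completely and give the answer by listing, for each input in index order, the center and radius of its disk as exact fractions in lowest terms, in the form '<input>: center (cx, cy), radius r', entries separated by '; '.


a1: center (-1/192, -9/16), radius 1/576; a2: center (1/16, -7/16), radius 1/96; a3: center (1/2, 0), radius 1/5; a4: center (1/32, -9/16), radius 1/96; a5: center (0, -107/192), radius 1/672

Affine substitution under d3: radii multiply and a-centers shift.
input a5: composing its 3 substitution steps yields center (0, -107/192), radius 1/672
input a1: composing its 3 substitution steps yields center (-1/192, -9/16), radius 1/576
input a2: composing its 2 substitution steps yields center (1/16, -7/16), radius 1/96
input a4: composing its 2 substitution steps yields center (1/32, -9/16), radius 1/96
input a3: composing its 1 substitution step yields center (1/2, 0), radius 1/5


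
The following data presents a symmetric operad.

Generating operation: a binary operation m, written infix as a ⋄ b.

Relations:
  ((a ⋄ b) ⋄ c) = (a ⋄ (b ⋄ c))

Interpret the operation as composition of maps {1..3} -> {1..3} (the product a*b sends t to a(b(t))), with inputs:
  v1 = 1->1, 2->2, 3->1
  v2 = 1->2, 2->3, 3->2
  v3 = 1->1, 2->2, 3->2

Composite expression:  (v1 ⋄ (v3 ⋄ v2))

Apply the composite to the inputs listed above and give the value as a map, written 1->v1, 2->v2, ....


1->2, 2->2, 3->2

(v3 ⋄ v2) = 1->2, 2->2, 3->2
(v1 ⋄ (v3 ⋄ v2)) = 1->2, 2->2, 3->2
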